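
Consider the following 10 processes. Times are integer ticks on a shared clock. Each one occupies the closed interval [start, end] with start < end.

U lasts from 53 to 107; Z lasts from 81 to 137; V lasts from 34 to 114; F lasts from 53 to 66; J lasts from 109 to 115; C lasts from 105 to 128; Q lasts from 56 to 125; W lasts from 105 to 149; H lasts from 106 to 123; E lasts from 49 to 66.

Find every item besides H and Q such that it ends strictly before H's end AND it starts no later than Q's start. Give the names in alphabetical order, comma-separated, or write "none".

E, F, U, V

Conditions: its end is strictly before H's end (X.end < 123) AND its start is no later than Q's start (X.start <= 56).
C: end 128 < 123? ✗; start 105 <= 56? ✗ → no.
E: end 66 < 123? ✓; start 49 <= 56? ✓ → yes.
F: end 66 < 123? ✓; start 53 <= 56? ✓ → yes.
J: end 115 < 123? ✓; start 109 <= 56? ✗ → no.
U: end 107 < 123? ✓; start 53 <= 56? ✓ → yes.
V: end 114 < 123? ✓; start 34 <= 56? ✓ → yes.
W: end 149 < 123? ✗; start 105 <= 56? ✗ → no.
Z: end 137 < 123? ✗; start 81 <= 56? ✗ → no.
Result: E, F, U, V.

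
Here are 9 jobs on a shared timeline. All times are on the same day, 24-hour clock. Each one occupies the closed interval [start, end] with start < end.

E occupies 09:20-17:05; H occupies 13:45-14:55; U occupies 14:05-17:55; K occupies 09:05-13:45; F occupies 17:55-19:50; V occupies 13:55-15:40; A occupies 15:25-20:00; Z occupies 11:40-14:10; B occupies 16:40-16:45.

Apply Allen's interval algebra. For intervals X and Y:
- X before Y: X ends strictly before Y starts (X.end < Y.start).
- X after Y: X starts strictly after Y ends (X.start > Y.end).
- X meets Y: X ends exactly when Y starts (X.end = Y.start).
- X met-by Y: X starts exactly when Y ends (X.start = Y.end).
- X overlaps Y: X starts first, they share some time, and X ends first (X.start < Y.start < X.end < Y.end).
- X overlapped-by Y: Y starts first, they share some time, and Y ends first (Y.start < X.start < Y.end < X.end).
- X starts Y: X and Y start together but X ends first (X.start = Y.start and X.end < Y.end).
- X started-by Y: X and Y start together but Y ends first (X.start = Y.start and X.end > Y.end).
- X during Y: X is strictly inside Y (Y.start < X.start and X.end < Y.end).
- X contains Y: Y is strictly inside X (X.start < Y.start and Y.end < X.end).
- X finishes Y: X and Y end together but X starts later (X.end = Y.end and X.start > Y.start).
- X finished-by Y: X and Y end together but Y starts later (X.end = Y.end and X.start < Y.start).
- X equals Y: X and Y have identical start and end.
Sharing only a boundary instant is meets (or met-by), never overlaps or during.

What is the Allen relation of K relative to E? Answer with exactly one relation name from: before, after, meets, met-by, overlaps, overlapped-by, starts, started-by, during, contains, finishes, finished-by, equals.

overlaps

K = [09:05, 13:45]; E = [09:20, 17:05].
Compare endpoints: K.start < E.start, K.start < E.end, K.end > E.start, K.end < E.end.
That pattern is 'overlaps'.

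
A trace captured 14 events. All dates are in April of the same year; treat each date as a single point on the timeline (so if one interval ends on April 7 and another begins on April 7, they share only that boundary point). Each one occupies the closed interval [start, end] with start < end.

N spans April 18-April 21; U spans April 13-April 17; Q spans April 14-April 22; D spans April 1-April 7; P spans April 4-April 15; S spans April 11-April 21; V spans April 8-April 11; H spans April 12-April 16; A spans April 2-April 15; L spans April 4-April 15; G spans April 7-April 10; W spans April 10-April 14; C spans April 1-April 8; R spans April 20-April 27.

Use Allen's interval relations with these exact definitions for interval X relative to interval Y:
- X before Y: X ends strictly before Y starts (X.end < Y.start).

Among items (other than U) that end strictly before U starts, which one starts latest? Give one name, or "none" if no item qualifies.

Target U = [April 13, April 17].
A [April 2, April 15] → overlaps → excluded.
C [April 1, April 8] → before → candidate.
D [April 1, April 7] → before → candidate.
G [April 7, April 10] → before → candidate.
H [April 12, April 16] → overlaps → excluded.
L [April 4, April 15] → overlaps → excluded.
N [April 18, April 21] → after → excluded.
P [April 4, April 15] → overlaps → excluded.
Q [April 14, April 22] → overlapped-by → excluded.
R [April 20, April 27] → after → excluded.
S [April 11, April 21] → contains → excluded.
V [April 8, April 11] → before → candidate.
W [April 10, April 14] → overlaps → excluded.
Among candidates, latest start is April 8 → V.

V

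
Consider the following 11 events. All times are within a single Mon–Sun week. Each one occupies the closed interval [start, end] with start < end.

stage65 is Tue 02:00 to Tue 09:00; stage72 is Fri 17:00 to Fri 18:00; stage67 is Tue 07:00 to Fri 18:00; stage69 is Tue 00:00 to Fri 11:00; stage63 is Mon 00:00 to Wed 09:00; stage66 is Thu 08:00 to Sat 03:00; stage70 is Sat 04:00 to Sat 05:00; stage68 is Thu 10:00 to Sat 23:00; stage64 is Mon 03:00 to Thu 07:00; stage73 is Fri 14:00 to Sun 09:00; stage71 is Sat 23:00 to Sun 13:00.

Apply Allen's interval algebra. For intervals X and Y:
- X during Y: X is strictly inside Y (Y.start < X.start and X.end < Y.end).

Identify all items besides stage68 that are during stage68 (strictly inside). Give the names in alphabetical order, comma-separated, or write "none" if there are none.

stage70, stage72

Target stage68 = [Thu 10:00, Sat 23:00].
stage63 [Mon 00:00, Wed 09:00] → before → no.
stage64 [Mon 03:00, Thu 07:00] → before → no.
stage65 [Tue 02:00, Tue 09:00] → before → no.
stage66 [Thu 08:00, Sat 03:00] → overlaps → no.
stage67 [Tue 07:00, Fri 18:00] → overlaps → no.
stage69 [Tue 00:00, Fri 11:00] → overlaps → no.
stage70 [Sat 04:00, Sat 05:00] → during → yes.
stage71 [Sat 23:00, Sun 13:00] → met-by → no.
stage72 [Fri 17:00, Fri 18:00] → during → yes.
stage73 [Fri 14:00, Sun 09:00] → overlapped-by → no.
Result: stage70, stage72.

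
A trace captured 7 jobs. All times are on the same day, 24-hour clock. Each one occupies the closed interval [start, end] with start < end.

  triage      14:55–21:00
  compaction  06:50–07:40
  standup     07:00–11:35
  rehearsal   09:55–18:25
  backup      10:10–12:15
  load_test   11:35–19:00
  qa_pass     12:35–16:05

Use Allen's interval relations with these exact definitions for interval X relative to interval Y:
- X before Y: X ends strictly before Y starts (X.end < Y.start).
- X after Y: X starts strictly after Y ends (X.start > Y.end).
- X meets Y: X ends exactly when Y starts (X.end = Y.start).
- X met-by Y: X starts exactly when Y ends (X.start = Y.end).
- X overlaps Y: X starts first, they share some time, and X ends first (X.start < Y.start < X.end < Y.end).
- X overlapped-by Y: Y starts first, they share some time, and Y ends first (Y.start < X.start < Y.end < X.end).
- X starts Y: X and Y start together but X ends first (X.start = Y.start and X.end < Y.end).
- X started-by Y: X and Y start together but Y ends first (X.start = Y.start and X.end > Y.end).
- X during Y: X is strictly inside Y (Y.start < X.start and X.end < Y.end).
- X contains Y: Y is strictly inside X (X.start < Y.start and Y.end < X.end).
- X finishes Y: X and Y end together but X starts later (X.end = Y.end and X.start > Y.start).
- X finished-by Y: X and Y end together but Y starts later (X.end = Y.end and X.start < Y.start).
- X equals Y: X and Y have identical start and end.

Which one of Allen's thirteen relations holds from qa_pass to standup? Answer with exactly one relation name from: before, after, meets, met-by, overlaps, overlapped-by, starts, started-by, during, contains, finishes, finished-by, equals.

qa_pass = [12:35, 16:05]; standup = [07:00, 11:35].
Compare endpoints: qa_pass.start > standup.start, qa_pass.start > standup.end, qa_pass.end > standup.start, qa_pass.end > standup.end.
That pattern is 'after'.

after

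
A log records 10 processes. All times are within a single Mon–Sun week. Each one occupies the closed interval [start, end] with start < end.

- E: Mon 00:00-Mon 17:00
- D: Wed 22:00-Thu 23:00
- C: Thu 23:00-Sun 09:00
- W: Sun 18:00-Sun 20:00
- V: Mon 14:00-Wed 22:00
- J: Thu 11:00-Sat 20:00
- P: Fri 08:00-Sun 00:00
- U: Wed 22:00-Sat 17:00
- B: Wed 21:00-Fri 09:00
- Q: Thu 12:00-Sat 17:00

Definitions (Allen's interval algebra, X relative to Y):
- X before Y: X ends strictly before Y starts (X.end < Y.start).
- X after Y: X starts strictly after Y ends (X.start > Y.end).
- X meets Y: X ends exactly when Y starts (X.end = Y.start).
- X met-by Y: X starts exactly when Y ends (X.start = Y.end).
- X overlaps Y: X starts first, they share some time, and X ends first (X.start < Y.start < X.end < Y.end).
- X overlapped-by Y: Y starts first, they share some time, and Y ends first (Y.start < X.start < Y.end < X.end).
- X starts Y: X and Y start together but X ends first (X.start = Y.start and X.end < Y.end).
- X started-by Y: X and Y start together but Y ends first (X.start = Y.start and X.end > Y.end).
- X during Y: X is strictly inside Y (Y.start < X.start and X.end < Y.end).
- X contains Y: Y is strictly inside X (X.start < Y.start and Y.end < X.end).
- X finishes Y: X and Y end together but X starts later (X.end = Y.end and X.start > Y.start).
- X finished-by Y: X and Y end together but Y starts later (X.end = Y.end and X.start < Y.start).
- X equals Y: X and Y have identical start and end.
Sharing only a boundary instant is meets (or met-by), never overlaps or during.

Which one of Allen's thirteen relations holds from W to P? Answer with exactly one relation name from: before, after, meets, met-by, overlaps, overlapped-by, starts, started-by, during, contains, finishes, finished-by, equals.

W = [Sun 18:00, Sun 20:00]; P = [Fri 08:00, Sun 00:00].
Compare endpoints: W.start > P.start, W.start > P.end, W.end > P.start, W.end > P.end.
That pattern is 'after'.

after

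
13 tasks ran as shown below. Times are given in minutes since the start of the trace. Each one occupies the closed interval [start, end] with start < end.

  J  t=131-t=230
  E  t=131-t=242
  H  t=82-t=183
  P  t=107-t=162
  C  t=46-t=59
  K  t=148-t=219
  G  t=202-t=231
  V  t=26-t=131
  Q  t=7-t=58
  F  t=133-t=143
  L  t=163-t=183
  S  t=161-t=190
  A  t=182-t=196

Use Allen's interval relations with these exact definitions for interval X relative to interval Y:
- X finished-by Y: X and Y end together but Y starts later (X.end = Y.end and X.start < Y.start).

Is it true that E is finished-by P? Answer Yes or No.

No

E = [t=131, t=242], P = [t=107, t=162].
Actual relation of E to P: overlapped-by.
Asked whether 'finished-by' holds → No.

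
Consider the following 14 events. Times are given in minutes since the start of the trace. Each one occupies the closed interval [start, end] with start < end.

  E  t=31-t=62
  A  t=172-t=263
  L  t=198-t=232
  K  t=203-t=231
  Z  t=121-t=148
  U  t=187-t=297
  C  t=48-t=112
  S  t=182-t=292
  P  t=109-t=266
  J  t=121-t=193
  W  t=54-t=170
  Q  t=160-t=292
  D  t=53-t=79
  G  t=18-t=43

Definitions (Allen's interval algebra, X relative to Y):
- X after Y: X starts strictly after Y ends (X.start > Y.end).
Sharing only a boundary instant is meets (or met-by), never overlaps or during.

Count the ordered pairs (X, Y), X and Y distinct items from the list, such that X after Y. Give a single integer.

Checking all 182 ordered pairs for relation 'after'; matching pairs in alphabetical order:
(A, C): A after C ✓
(A, D): A after D ✓
(A, E): A after E ✓
(A, G): A after G ✓
(A, W): A after W ✓
(A, Z): A after Z ✓
(C, G): C after G ✓
(D, G): D after G ✓
(J, C): J after C ✓
(J, D): J after D ✓
(J, E): J after E ✓
(J, G): J after G ✓
(K, C): K after C ✓
(K, D): K after D ✓
(K, E): K after E ✓
(K, G): K after G ✓
(K, J): K after J ✓
(K, W): K after W ✓
(K, Z): K after Z ✓
(L, C): L after C ✓
(L, D): L after D ✓
(L, E): L after E ✓
(L, G): L after G ✓
(L, J): L after J ✓
... plus 27 further pairs not listed.
Count: 51.

51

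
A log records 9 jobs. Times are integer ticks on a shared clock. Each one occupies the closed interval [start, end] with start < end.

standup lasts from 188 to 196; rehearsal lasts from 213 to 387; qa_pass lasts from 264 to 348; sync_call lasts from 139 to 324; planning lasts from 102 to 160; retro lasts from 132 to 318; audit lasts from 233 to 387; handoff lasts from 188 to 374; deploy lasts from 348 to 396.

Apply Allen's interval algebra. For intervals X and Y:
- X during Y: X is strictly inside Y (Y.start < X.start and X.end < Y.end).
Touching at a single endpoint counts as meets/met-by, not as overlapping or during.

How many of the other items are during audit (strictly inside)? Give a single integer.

1

Target audit = [233, 387].
deploy [348, 396] → overlapped-by → no.
handoff [188, 374] → overlaps → no.
planning [102, 160] → before → no.
qa_pass [264, 348] → during → counts.
rehearsal [213, 387] → finished-by → no.
retro [132, 318] → overlaps → no.
standup [188, 196] → before → no.
sync_call [139, 324] → overlaps → no.
Total: 1.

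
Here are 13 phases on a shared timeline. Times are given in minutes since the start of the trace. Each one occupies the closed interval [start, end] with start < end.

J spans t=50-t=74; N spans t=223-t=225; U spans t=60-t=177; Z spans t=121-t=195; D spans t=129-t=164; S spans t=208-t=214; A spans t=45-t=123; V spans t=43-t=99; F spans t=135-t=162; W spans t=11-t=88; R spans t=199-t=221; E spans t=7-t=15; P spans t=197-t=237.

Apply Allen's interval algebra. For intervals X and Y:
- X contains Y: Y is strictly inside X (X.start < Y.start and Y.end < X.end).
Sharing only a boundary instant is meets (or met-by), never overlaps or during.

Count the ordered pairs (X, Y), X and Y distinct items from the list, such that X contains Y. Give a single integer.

Checking all 156 ordered pairs for relation 'contains'; matching pairs in alphabetical order:
(A, J): A contains J ✓
(D, F): D contains F ✓
(P, N): P contains N ✓
(P, R): P contains R ✓
(P, S): P contains S ✓
(R, S): R contains S ✓
(U, D): U contains D ✓
(U, F): U contains F ✓
(V, J): V contains J ✓
(W, J): W contains J ✓
(Z, D): Z contains D ✓
(Z, F): Z contains F ✓
Count: 12.

12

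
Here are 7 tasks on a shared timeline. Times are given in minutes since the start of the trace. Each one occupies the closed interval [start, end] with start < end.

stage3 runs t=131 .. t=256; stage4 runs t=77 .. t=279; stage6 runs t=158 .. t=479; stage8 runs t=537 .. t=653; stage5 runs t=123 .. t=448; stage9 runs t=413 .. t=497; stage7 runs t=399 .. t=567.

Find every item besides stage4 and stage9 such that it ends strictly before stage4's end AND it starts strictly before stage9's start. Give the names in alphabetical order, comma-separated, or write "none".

stage3

Conditions: its end is strictly before stage4's end (X.end < t=279) AND its start is strictly before stage9's start (X.start < t=413).
stage3: end t=256 < t=279? ✓; start t=131 < t=413? ✓ → yes.
stage5: end t=448 < t=279? ✗; start t=123 < t=413? ✓ → no.
stage6: end t=479 < t=279? ✗; start t=158 < t=413? ✓ → no.
stage7: end t=567 < t=279? ✗; start t=399 < t=413? ✓ → no.
stage8: end t=653 < t=279? ✗; start t=537 < t=413? ✗ → no.
Result: stage3.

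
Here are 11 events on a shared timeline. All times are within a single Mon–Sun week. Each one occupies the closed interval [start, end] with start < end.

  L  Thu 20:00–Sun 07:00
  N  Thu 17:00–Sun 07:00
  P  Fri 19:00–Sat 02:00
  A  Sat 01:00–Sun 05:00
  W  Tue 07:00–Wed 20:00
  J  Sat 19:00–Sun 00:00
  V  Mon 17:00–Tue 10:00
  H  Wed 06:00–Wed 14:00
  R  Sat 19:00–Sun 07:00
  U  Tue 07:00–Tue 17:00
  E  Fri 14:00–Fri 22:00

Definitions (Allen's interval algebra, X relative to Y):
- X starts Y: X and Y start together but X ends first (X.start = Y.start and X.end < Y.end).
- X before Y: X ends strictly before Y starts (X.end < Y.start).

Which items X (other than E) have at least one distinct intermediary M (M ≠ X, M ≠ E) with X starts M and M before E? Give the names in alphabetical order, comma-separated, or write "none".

U

Target E = [Fri 14:00, Fri 22:00].
Intermediaries M with M before E: H, U, V, W.
Via H — items with X starts H: none.
Via U — items with X starts U: none.
Via V — items with X starts V: none.
Via W — items with X starts W: U.
Union: U.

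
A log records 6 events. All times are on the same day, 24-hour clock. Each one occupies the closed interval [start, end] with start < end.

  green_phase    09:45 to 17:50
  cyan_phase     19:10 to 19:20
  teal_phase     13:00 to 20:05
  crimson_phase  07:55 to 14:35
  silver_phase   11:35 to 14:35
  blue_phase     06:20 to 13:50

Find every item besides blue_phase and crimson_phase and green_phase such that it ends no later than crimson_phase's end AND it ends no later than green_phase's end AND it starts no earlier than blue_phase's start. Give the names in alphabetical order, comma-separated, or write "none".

silver_phase

Conditions: its end is no later than crimson_phase's end (X.end <= 14:35) AND its end is no later than green_phase's end (X.end <= 17:50) AND its start is no earlier than blue_phase's start (X.start >= 06:20).
cyan_phase: end 19:20 <= 14:35? ✗; end 19:20 <= 17:50? ✗; start 19:10 >= 06:20? ✓ → no.
silver_phase: end 14:35 <= 14:35? ✓; end 14:35 <= 17:50? ✓; start 11:35 >= 06:20? ✓ → yes.
teal_phase: end 20:05 <= 14:35? ✗; end 20:05 <= 17:50? ✗; start 13:00 >= 06:20? ✓ → no.
Result: silver_phase.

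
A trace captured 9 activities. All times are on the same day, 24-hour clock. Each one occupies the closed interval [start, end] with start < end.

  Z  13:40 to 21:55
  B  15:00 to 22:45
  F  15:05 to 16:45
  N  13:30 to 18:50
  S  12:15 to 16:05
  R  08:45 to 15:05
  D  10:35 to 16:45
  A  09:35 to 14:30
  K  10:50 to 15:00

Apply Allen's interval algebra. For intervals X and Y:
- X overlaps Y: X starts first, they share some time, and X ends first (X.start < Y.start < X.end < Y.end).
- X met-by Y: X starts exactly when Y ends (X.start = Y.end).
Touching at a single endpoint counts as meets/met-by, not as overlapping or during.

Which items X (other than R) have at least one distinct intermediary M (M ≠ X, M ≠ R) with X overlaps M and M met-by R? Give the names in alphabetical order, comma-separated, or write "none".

Target R = [08:45, 15:05].
Intermediaries M with M met-by R: F.
Via F — items with X overlaps F: S.
Union: S.

S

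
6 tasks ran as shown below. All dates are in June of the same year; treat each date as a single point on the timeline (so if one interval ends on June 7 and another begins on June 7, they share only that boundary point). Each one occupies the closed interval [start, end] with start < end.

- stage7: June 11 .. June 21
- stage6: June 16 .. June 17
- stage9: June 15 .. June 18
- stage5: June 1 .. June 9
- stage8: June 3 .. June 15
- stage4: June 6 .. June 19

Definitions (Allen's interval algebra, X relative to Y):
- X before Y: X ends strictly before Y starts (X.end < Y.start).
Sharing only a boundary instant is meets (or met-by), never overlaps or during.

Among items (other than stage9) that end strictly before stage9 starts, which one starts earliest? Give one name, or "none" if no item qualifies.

Target stage9 = [June 15, June 18].
stage4 [June 6, June 19] → contains → excluded.
stage5 [June 1, June 9] → before → candidate.
stage6 [June 16, June 17] → during → excluded.
stage7 [June 11, June 21] → contains → excluded.
stage8 [June 3, June 15] → meets → excluded.
Among candidates, earliest start is June 1 → stage5.

stage5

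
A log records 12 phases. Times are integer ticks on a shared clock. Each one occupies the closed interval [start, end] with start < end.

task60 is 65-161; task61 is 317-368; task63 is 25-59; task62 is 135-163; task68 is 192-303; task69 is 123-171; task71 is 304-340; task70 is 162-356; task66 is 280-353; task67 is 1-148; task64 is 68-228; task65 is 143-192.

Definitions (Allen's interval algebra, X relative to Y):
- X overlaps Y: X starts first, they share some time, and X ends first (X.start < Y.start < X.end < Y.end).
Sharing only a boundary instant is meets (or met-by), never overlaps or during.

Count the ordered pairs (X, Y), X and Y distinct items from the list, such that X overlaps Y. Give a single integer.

Checking all 132 ordered pairs for relation 'overlaps'; matching pairs in alphabetical order:
(task60, task62): task60 overlaps task62 ✓
(task60, task64): task60 overlaps task64 ✓
(task60, task65): task60 overlaps task65 ✓
(task60, task69): task60 overlaps task69 ✓
(task62, task65): task62 overlaps task65 ✓
(task62, task70): task62 overlaps task70 ✓
(task64, task68): task64 overlaps task68 ✓
(task64, task70): task64 overlaps task70 ✓
(task65, task70): task65 overlaps task70 ✓
(task66, task61): task66 overlaps task61 ✓
(task67, task60): task67 overlaps task60 ✓
(task67, task62): task67 overlaps task62 ✓
(task67, task64): task67 overlaps task64 ✓
(task67, task65): task67 overlaps task65 ✓
(task67, task69): task67 overlaps task69 ✓
(task68, task66): task68 overlaps task66 ✓
(task69, task65): task69 overlaps task65 ✓
(task69, task70): task69 overlaps task70 ✓
(task70, task61): task70 overlaps task61 ✓
(task71, task61): task71 overlaps task61 ✓
Count: 20.

20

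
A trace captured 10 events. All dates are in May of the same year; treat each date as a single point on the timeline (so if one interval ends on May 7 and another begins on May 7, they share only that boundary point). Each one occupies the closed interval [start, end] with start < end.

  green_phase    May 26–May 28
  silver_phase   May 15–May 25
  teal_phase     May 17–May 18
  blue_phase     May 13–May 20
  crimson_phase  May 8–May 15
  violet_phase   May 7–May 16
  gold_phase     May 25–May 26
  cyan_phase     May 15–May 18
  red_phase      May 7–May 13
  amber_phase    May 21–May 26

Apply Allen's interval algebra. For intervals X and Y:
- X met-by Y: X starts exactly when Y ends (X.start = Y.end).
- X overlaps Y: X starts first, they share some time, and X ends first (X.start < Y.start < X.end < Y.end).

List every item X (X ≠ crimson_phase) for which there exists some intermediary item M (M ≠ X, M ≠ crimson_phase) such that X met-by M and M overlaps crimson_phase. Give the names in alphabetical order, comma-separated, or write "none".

blue_phase

Target crimson_phase = [May 8, May 15].
Intermediaries M with M overlaps crimson_phase: red_phase.
Via red_phase — items with X met-by red_phase: blue_phase.
Union: blue_phase.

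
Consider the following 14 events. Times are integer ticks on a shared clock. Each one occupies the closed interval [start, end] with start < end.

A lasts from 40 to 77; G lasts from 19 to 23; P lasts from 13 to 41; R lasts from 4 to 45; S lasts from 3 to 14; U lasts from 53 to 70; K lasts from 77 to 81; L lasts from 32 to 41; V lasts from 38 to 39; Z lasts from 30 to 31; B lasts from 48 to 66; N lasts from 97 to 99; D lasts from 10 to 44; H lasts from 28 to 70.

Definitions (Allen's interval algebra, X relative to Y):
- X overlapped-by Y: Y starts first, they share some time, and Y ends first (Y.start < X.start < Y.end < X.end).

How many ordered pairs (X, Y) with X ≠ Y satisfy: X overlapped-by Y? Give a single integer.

12

Checking all 182 ordered pairs for relation 'overlapped-by'; matching pairs in alphabetical order:
(A, D): A overlapped-by D ✓
(A, H): A overlapped-by H ✓
(A, L): A overlapped-by L ✓
(A, P): A overlapped-by P ✓
(A, R): A overlapped-by R ✓
(D, S): D overlapped-by S ✓
(H, D): H overlapped-by D ✓
(H, P): H overlapped-by P ✓
(H, R): H overlapped-by R ✓
(P, S): P overlapped-by S ✓
(R, S): R overlapped-by S ✓
(U, B): U overlapped-by B ✓
Count: 12.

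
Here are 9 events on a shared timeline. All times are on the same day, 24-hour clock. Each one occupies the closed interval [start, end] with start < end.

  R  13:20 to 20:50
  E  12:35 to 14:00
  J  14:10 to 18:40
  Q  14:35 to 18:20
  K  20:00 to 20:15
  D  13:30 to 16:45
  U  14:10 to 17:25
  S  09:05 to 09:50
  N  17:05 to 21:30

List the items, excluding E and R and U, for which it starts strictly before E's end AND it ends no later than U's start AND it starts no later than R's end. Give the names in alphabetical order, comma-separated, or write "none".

Conditions: its start is strictly before E's end (X.start < 14:00) AND its end is no later than U's start (X.end <= 14:10) AND its start is no later than R's end (X.start <= 20:50).
D: start 13:30 < 14:00? ✓; end 16:45 <= 14:10? ✗; start 13:30 <= 20:50? ✓ → no.
J: start 14:10 < 14:00? ✗; end 18:40 <= 14:10? ✗; start 14:10 <= 20:50? ✓ → no.
K: start 20:00 < 14:00? ✗; end 20:15 <= 14:10? ✗; start 20:00 <= 20:50? ✓ → no.
N: start 17:05 < 14:00? ✗; end 21:30 <= 14:10? ✗; start 17:05 <= 20:50? ✓ → no.
Q: start 14:35 < 14:00? ✗; end 18:20 <= 14:10? ✗; start 14:35 <= 20:50? ✓ → no.
S: start 09:05 < 14:00? ✓; end 09:50 <= 14:10? ✓; start 09:05 <= 20:50? ✓ → yes.
Result: S.

S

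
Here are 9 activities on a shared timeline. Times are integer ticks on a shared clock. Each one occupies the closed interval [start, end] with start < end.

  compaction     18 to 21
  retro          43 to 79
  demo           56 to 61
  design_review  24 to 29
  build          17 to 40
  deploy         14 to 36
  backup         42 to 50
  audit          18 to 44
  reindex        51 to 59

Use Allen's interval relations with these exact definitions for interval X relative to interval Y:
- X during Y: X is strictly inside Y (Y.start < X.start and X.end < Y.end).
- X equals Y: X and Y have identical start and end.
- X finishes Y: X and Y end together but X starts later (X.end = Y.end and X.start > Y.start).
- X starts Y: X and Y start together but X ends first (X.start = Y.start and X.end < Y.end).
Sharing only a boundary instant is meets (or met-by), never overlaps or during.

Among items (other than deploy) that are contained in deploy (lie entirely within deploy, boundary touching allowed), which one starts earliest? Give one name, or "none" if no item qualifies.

compaction

Target deploy = [14, 36].
audit [18, 44] → overlapped-by → excluded.
backup [42, 50] → after → excluded.
build [17, 40] → overlapped-by → excluded.
compaction [18, 21] → during → candidate.
demo [56, 61] → after → excluded.
design_review [24, 29] → during → candidate.
reindex [51, 59] → after → excluded.
retro [43, 79] → after → excluded.
Among candidates, earliest start is 18 → compaction.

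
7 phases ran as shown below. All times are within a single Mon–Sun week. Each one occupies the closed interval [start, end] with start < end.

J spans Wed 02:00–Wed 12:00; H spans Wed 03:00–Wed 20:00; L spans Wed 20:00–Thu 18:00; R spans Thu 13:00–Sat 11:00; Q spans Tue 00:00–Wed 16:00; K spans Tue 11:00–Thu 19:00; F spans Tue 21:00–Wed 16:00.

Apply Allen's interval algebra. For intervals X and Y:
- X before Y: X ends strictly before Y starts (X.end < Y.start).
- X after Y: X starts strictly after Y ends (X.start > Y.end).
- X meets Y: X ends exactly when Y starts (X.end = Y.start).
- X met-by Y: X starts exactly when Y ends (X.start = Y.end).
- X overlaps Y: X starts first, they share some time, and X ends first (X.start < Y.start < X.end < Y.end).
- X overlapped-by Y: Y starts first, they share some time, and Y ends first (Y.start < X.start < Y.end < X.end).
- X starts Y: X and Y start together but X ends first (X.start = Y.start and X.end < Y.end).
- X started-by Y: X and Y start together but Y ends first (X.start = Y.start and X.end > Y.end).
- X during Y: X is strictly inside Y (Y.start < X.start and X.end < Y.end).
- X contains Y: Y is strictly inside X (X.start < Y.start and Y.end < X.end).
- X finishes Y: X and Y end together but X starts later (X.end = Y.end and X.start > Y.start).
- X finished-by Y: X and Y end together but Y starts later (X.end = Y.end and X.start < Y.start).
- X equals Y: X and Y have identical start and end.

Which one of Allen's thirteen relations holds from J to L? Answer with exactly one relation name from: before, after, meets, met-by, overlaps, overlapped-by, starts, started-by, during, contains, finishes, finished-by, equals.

before

J = [Wed 02:00, Wed 12:00]; L = [Wed 20:00, Thu 18:00].
Compare endpoints: J.start < L.start, J.start < L.end, J.end < L.start, J.end < L.end.
That pattern is 'before'.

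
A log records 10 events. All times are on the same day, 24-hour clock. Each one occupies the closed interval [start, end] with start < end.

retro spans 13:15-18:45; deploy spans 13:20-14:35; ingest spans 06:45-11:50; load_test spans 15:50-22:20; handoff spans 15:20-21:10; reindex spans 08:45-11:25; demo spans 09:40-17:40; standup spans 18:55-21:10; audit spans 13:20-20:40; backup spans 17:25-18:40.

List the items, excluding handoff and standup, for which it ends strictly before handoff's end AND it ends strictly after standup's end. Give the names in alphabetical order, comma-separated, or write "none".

Conditions: its end is strictly before handoff's end (X.end < 21:10) AND its end is strictly after standup's end (X.end > 21:10).
audit: end 20:40 < 21:10? ✓; end 20:40 > 21:10? ✗ → no.
backup: end 18:40 < 21:10? ✓; end 18:40 > 21:10? ✗ → no.
demo: end 17:40 < 21:10? ✓; end 17:40 > 21:10? ✗ → no.
deploy: end 14:35 < 21:10? ✓; end 14:35 > 21:10? ✗ → no.
ingest: end 11:50 < 21:10? ✓; end 11:50 > 21:10? ✗ → no.
load_test: end 22:20 < 21:10? ✗; end 22:20 > 21:10? ✓ → no.
reindex: end 11:25 < 21:10? ✓; end 11:25 > 21:10? ✗ → no.
retro: end 18:45 < 21:10? ✓; end 18:45 > 21:10? ✗ → no.
Result: none.

none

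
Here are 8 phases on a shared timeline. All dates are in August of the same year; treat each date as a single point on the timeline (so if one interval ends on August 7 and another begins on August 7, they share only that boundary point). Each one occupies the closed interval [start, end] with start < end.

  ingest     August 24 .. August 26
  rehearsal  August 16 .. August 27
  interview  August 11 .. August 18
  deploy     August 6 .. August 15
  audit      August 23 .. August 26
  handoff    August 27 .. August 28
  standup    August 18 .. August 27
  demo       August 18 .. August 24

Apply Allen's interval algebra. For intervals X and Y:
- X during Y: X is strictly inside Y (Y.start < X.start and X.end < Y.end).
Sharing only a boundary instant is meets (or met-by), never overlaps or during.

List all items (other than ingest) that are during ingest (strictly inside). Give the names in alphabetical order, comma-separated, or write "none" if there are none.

none

Target ingest = [August 24, August 26].
audit [August 23, August 26] → finished-by → no.
demo [August 18, August 24] → meets → no.
deploy [August 6, August 15] → before → no.
handoff [August 27, August 28] → after → no.
interview [August 11, August 18] → before → no.
rehearsal [August 16, August 27] → contains → no.
standup [August 18, August 27] → contains → no.
Result: none.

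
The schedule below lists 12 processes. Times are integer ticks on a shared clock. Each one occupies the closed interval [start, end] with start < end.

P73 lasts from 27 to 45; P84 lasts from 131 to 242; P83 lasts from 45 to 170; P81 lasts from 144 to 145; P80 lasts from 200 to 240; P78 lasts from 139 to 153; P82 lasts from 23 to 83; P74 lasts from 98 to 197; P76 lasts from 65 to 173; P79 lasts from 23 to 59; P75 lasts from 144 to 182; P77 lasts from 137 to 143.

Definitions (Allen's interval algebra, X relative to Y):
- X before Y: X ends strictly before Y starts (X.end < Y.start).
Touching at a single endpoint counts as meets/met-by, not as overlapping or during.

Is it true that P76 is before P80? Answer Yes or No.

P76 = [65, 173], P80 = [200, 240].
Actual relation of P76 to P80: before.
Asked whether 'before' holds → Yes.

Yes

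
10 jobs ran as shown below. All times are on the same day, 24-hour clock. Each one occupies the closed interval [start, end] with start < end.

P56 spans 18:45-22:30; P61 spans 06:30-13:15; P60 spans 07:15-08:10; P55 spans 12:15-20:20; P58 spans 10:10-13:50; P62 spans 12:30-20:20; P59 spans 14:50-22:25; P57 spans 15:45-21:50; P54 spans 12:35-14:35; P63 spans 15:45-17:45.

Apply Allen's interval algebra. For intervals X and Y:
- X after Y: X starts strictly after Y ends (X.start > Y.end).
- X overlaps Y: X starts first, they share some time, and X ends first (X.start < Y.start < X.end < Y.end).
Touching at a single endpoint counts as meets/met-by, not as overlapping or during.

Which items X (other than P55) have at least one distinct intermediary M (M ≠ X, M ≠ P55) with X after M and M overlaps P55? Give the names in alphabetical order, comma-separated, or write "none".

Target P55 = [12:15, 20:20].
Intermediaries M with M overlaps P55: P58, P61.
Via P58 — items with X after P58: P56, P57, P59, P63.
Via P61 — items with X after P61: P56, P57, P59, P63.
Union: P56, P57, P59, P63.

P56, P57, P59, P63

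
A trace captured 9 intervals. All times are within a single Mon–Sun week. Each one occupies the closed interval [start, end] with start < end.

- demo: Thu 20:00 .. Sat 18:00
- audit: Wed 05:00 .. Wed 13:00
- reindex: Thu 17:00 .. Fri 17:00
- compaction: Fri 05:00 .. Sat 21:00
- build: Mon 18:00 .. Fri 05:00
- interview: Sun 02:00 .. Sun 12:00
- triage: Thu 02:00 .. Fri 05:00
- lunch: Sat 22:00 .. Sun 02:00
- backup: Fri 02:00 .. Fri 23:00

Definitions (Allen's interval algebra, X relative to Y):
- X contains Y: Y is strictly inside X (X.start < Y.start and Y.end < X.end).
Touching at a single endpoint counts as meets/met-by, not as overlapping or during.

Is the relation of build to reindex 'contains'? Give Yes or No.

build = [Mon 18:00, Fri 05:00], reindex = [Thu 17:00, Fri 17:00].
Actual relation of build to reindex: overlaps.
Asked whether 'contains' holds → No.

No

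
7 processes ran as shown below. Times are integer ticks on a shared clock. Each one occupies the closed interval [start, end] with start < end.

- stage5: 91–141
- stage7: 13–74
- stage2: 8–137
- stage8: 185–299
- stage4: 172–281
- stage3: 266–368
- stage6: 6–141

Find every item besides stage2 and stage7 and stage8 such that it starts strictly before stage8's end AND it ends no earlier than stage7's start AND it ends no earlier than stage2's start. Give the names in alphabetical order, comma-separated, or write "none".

stage3, stage4, stage5, stage6

Conditions: its start is strictly before stage8's end (X.start < 299) AND its end is no earlier than stage7's start (X.end >= 13) AND its end is no earlier than stage2's start (X.end >= 8).
stage3: start 266 < 299? ✓; end 368 >= 13? ✓; end 368 >= 8? ✓ → yes.
stage4: start 172 < 299? ✓; end 281 >= 13? ✓; end 281 >= 8? ✓ → yes.
stage5: start 91 < 299? ✓; end 141 >= 13? ✓; end 141 >= 8? ✓ → yes.
stage6: start 6 < 299? ✓; end 141 >= 13? ✓; end 141 >= 8? ✓ → yes.
Result: stage3, stage4, stage5, stage6.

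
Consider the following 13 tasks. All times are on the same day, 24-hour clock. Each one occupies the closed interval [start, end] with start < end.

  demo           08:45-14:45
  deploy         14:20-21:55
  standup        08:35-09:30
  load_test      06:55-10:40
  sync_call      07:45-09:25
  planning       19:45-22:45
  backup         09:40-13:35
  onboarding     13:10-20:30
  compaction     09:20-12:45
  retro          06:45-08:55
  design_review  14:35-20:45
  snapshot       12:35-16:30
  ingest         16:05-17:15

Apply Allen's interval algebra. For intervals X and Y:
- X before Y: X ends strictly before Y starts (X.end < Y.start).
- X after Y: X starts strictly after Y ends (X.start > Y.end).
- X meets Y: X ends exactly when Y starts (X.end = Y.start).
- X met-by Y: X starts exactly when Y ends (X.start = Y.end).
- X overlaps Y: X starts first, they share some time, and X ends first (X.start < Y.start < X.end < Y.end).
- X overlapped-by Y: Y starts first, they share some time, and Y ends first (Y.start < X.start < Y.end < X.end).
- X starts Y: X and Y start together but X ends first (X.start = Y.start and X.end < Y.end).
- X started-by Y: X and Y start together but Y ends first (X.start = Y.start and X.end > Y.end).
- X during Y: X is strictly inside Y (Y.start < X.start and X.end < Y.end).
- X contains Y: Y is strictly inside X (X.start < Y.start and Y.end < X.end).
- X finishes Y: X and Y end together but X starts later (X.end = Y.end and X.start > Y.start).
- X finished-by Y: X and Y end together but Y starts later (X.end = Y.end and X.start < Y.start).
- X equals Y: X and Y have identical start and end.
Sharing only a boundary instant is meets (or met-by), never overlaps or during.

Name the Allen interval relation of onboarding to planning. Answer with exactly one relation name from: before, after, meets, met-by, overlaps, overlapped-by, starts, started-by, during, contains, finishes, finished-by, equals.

onboarding = [13:10, 20:30]; planning = [19:45, 22:45].
Compare endpoints: onboarding.start < planning.start, onboarding.start < planning.end, onboarding.end > planning.start, onboarding.end < planning.end.
That pattern is 'overlaps'.

overlaps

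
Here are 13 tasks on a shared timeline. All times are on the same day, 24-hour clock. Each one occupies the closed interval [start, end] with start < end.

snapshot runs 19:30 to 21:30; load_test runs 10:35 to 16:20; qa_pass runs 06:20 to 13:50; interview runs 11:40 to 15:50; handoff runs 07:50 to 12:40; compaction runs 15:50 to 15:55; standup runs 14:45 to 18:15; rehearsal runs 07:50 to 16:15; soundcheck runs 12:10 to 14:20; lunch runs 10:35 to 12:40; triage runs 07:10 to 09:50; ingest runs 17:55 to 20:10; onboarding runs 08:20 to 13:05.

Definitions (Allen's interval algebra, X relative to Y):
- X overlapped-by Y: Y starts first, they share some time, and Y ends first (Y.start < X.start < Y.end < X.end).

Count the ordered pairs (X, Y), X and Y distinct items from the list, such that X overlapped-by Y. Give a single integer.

Checking all 156 ordered pairs for relation 'overlapped-by'; matching pairs in alphabetical order:
(handoff, triage): handoff overlapped-by triage ✓
(ingest, standup): ingest overlapped-by standup ✓
(interview, handoff): interview overlapped-by handoff ✓
(interview, lunch): interview overlapped-by lunch ✓
(interview, onboarding): interview overlapped-by onboarding ✓
(interview, qa_pass): interview overlapped-by qa_pass ✓
(load_test, handoff): load_test overlapped-by handoff ✓
(load_test, onboarding): load_test overlapped-by onboarding ✓
(load_test, qa_pass): load_test overlapped-by qa_pass ✓
(load_test, rehearsal): load_test overlapped-by rehearsal ✓
(onboarding, handoff): onboarding overlapped-by handoff ✓
(onboarding, triage): onboarding overlapped-by triage ✓
(rehearsal, qa_pass): rehearsal overlapped-by qa_pass ✓
(rehearsal, triage): rehearsal overlapped-by triage ✓
(snapshot, ingest): snapshot overlapped-by ingest ✓
(soundcheck, handoff): soundcheck overlapped-by handoff ✓
(soundcheck, lunch): soundcheck overlapped-by lunch ✓
(soundcheck, onboarding): soundcheck overlapped-by onboarding ✓
(soundcheck, qa_pass): soundcheck overlapped-by qa_pass ✓
(standup, interview): standup overlapped-by interview ✓
(standup, load_test): standup overlapped-by load_test ✓
(standup, rehearsal): standup overlapped-by rehearsal ✓
Count: 22.

22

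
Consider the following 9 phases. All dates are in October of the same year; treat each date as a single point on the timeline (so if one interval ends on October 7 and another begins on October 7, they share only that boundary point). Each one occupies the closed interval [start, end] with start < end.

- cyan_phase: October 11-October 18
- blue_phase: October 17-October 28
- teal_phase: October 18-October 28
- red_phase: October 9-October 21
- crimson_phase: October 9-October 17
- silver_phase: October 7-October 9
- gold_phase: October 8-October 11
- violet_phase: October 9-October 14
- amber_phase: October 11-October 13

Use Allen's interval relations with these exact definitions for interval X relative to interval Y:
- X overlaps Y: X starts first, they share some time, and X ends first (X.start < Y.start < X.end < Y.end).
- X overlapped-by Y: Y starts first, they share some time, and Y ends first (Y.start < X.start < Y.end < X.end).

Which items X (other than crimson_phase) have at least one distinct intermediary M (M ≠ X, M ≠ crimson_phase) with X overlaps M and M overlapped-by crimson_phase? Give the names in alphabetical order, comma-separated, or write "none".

Target crimson_phase = [October 9, October 17].
Intermediaries M with M overlapped-by crimson_phase: cyan_phase.
Via cyan_phase — items with X overlaps cyan_phase: violet_phase.
Union: violet_phase.

violet_phase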